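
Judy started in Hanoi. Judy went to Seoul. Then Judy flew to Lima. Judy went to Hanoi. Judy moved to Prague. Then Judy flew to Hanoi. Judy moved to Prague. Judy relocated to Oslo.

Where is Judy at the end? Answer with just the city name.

Answer: Oslo

Derivation:
Tracking Judy's location:
Start: Judy is in Hanoi.
After move 1: Hanoi -> Seoul. Judy is in Seoul.
After move 2: Seoul -> Lima. Judy is in Lima.
After move 3: Lima -> Hanoi. Judy is in Hanoi.
After move 4: Hanoi -> Prague. Judy is in Prague.
After move 5: Prague -> Hanoi. Judy is in Hanoi.
After move 6: Hanoi -> Prague. Judy is in Prague.
After move 7: Prague -> Oslo. Judy is in Oslo.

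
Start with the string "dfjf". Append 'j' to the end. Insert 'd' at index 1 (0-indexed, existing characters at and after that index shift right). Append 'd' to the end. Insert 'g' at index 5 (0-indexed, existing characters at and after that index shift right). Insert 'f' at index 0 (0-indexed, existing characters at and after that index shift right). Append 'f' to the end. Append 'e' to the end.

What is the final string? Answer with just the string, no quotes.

Answer: fddfjfgjdfe

Derivation:
Applying each edit step by step:
Start: "dfjf"
Op 1 (append 'j'): "dfjf" -> "dfjfj"
Op 2 (insert 'd' at idx 1): "dfjfj" -> "ddfjfj"
Op 3 (append 'd'): "ddfjfj" -> "ddfjfjd"
Op 4 (insert 'g' at idx 5): "ddfjfjd" -> "ddfjfgjd"
Op 5 (insert 'f' at idx 0): "ddfjfgjd" -> "fddfjfgjd"
Op 6 (append 'f'): "fddfjfgjd" -> "fddfjfgjdf"
Op 7 (append 'e'): "fddfjfgjdf" -> "fddfjfgjdfe"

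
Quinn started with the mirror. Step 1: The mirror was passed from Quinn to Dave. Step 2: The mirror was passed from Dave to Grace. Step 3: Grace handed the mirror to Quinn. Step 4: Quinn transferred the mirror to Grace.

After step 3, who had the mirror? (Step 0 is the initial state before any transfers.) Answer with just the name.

Answer: Quinn

Derivation:
Tracking the mirror holder through step 3:
After step 0 (start): Quinn
After step 1: Dave
After step 2: Grace
After step 3: Quinn

At step 3, the holder is Quinn.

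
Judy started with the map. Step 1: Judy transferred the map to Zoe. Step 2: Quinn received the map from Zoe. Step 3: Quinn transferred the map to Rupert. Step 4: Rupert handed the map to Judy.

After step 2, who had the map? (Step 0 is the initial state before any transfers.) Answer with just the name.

Answer: Quinn

Derivation:
Tracking the map holder through step 2:
After step 0 (start): Judy
After step 1: Zoe
After step 2: Quinn

At step 2, the holder is Quinn.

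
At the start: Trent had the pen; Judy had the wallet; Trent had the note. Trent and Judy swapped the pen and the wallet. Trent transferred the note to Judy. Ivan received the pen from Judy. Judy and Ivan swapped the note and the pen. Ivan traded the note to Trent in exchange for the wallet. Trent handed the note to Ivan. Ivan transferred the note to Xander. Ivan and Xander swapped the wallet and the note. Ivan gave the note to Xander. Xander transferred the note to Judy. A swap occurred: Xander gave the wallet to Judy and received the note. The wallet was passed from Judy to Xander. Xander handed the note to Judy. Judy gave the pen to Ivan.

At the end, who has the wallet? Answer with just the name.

Tracking all object holders:
Start: pen:Trent, wallet:Judy, note:Trent
Event 1 (swap pen<->wallet: now pen:Judy, wallet:Trent). State: pen:Judy, wallet:Trent, note:Trent
Event 2 (give note: Trent -> Judy). State: pen:Judy, wallet:Trent, note:Judy
Event 3 (give pen: Judy -> Ivan). State: pen:Ivan, wallet:Trent, note:Judy
Event 4 (swap note<->pen: now note:Ivan, pen:Judy). State: pen:Judy, wallet:Trent, note:Ivan
Event 5 (swap note<->wallet: now note:Trent, wallet:Ivan). State: pen:Judy, wallet:Ivan, note:Trent
Event 6 (give note: Trent -> Ivan). State: pen:Judy, wallet:Ivan, note:Ivan
Event 7 (give note: Ivan -> Xander). State: pen:Judy, wallet:Ivan, note:Xander
Event 8 (swap wallet<->note: now wallet:Xander, note:Ivan). State: pen:Judy, wallet:Xander, note:Ivan
Event 9 (give note: Ivan -> Xander). State: pen:Judy, wallet:Xander, note:Xander
Event 10 (give note: Xander -> Judy). State: pen:Judy, wallet:Xander, note:Judy
Event 11 (swap wallet<->note: now wallet:Judy, note:Xander). State: pen:Judy, wallet:Judy, note:Xander
Event 12 (give wallet: Judy -> Xander). State: pen:Judy, wallet:Xander, note:Xander
Event 13 (give note: Xander -> Judy). State: pen:Judy, wallet:Xander, note:Judy
Event 14 (give pen: Judy -> Ivan). State: pen:Ivan, wallet:Xander, note:Judy

Final state: pen:Ivan, wallet:Xander, note:Judy
The wallet is held by Xander.

Answer: Xander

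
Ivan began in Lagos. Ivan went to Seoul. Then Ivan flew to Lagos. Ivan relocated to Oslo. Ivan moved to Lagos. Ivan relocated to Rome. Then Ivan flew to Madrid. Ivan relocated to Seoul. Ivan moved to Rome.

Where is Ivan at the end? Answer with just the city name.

Answer: Rome

Derivation:
Tracking Ivan's location:
Start: Ivan is in Lagos.
After move 1: Lagos -> Seoul. Ivan is in Seoul.
After move 2: Seoul -> Lagos. Ivan is in Lagos.
After move 3: Lagos -> Oslo. Ivan is in Oslo.
After move 4: Oslo -> Lagos. Ivan is in Lagos.
After move 5: Lagos -> Rome. Ivan is in Rome.
After move 6: Rome -> Madrid. Ivan is in Madrid.
After move 7: Madrid -> Seoul. Ivan is in Seoul.
After move 8: Seoul -> Rome. Ivan is in Rome.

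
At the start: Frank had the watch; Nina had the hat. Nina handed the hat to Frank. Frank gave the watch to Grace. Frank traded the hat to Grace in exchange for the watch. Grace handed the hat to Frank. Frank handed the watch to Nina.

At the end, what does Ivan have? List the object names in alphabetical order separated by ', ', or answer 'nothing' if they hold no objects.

Answer: nothing

Derivation:
Tracking all object holders:
Start: watch:Frank, hat:Nina
Event 1 (give hat: Nina -> Frank). State: watch:Frank, hat:Frank
Event 2 (give watch: Frank -> Grace). State: watch:Grace, hat:Frank
Event 3 (swap hat<->watch: now hat:Grace, watch:Frank). State: watch:Frank, hat:Grace
Event 4 (give hat: Grace -> Frank). State: watch:Frank, hat:Frank
Event 5 (give watch: Frank -> Nina). State: watch:Nina, hat:Frank

Final state: watch:Nina, hat:Frank
Ivan holds: (nothing).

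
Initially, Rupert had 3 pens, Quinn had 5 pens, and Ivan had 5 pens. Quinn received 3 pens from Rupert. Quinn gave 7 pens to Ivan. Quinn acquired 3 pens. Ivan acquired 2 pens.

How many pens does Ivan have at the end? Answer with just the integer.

Tracking counts step by step:
Start: Rupert=3, Quinn=5, Ivan=5
Event 1 (Rupert -> Quinn, 3): Rupert: 3 -> 0, Quinn: 5 -> 8. State: Rupert=0, Quinn=8, Ivan=5
Event 2 (Quinn -> Ivan, 7): Quinn: 8 -> 1, Ivan: 5 -> 12. State: Rupert=0, Quinn=1, Ivan=12
Event 3 (Quinn +3): Quinn: 1 -> 4. State: Rupert=0, Quinn=4, Ivan=12
Event 4 (Ivan +2): Ivan: 12 -> 14. State: Rupert=0, Quinn=4, Ivan=14

Ivan's final count: 14

Answer: 14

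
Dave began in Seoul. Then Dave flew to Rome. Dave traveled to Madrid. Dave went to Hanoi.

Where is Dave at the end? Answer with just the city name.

Tracking Dave's location:
Start: Dave is in Seoul.
After move 1: Seoul -> Rome. Dave is in Rome.
After move 2: Rome -> Madrid. Dave is in Madrid.
After move 3: Madrid -> Hanoi. Dave is in Hanoi.

Answer: Hanoi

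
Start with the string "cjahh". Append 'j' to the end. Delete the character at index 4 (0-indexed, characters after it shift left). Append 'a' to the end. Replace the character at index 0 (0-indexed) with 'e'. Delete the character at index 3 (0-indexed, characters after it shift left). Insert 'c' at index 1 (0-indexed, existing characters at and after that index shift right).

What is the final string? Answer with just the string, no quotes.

Answer: ecjaja

Derivation:
Applying each edit step by step:
Start: "cjahh"
Op 1 (append 'j'): "cjahh" -> "cjahhj"
Op 2 (delete idx 4 = 'h'): "cjahhj" -> "cjahj"
Op 3 (append 'a'): "cjahj" -> "cjahja"
Op 4 (replace idx 0: 'c' -> 'e'): "cjahja" -> "ejahja"
Op 5 (delete idx 3 = 'h'): "ejahja" -> "ejaja"
Op 6 (insert 'c' at idx 1): "ejaja" -> "ecjaja"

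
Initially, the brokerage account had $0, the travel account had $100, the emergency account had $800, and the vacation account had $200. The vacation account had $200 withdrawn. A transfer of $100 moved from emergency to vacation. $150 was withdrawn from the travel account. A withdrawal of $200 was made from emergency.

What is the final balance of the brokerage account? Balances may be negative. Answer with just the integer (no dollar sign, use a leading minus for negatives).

Answer: 0

Derivation:
Tracking account balances step by step:
Start: brokerage=0, travel=100, emergency=800, vacation=200
Event 1 (withdraw 200 from vacation): vacation: 200 - 200 = 0. Balances: brokerage=0, travel=100, emergency=800, vacation=0
Event 2 (transfer 100 emergency -> vacation): emergency: 800 - 100 = 700, vacation: 0 + 100 = 100. Balances: brokerage=0, travel=100, emergency=700, vacation=100
Event 3 (withdraw 150 from travel): travel: 100 - 150 = -50. Balances: brokerage=0, travel=-50, emergency=700, vacation=100
Event 4 (withdraw 200 from emergency): emergency: 700 - 200 = 500. Balances: brokerage=0, travel=-50, emergency=500, vacation=100

Final balance of brokerage: 0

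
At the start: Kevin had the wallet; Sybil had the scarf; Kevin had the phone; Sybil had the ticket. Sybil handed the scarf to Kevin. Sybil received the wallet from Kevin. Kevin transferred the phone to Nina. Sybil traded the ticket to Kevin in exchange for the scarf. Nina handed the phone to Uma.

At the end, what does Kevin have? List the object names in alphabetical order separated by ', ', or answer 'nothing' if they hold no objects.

Tracking all object holders:
Start: wallet:Kevin, scarf:Sybil, phone:Kevin, ticket:Sybil
Event 1 (give scarf: Sybil -> Kevin). State: wallet:Kevin, scarf:Kevin, phone:Kevin, ticket:Sybil
Event 2 (give wallet: Kevin -> Sybil). State: wallet:Sybil, scarf:Kevin, phone:Kevin, ticket:Sybil
Event 3 (give phone: Kevin -> Nina). State: wallet:Sybil, scarf:Kevin, phone:Nina, ticket:Sybil
Event 4 (swap ticket<->scarf: now ticket:Kevin, scarf:Sybil). State: wallet:Sybil, scarf:Sybil, phone:Nina, ticket:Kevin
Event 5 (give phone: Nina -> Uma). State: wallet:Sybil, scarf:Sybil, phone:Uma, ticket:Kevin

Final state: wallet:Sybil, scarf:Sybil, phone:Uma, ticket:Kevin
Kevin holds: ticket.

Answer: ticket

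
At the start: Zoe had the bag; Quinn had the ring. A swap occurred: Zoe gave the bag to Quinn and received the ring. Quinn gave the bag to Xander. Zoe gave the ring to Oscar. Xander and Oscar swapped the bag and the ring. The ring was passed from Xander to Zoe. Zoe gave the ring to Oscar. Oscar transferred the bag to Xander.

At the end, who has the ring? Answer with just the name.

Tracking all object holders:
Start: bag:Zoe, ring:Quinn
Event 1 (swap bag<->ring: now bag:Quinn, ring:Zoe). State: bag:Quinn, ring:Zoe
Event 2 (give bag: Quinn -> Xander). State: bag:Xander, ring:Zoe
Event 3 (give ring: Zoe -> Oscar). State: bag:Xander, ring:Oscar
Event 4 (swap bag<->ring: now bag:Oscar, ring:Xander). State: bag:Oscar, ring:Xander
Event 5 (give ring: Xander -> Zoe). State: bag:Oscar, ring:Zoe
Event 6 (give ring: Zoe -> Oscar). State: bag:Oscar, ring:Oscar
Event 7 (give bag: Oscar -> Xander). State: bag:Xander, ring:Oscar

Final state: bag:Xander, ring:Oscar
The ring is held by Oscar.

Answer: Oscar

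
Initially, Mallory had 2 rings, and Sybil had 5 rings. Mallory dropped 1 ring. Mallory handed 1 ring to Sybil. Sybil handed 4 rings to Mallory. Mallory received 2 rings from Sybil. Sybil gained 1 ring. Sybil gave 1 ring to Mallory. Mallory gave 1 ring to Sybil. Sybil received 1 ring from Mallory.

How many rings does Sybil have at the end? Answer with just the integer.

Tracking counts step by step:
Start: Mallory=2, Sybil=5
Event 1 (Mallory -1): Mallory: 2 -> 1. State: Mallory=1, Sybil=5
Event 2 (Mallory -> Sybil, 1): Mallory: 1 -> 0, Sybil: 5 -> 6. State: Mallory=0, Sybil=6
Event 3 (Sybil -> Mallory, 4): Sybil: 6 -> 2, Mallory: 0 -> 4. State: Mallory=4, Sybil=2
Event 4 (Sybil -> Mallory, 2): Sybil: 2 -> 0, Mallory: 4 -> 6. State: Mallory=6, Sybil=0
Event 5 (Sybil +1): Sybil: 0 -> 1. State: Mallory=6, Sybil=1
Event 6 (Sybil -> Mallory, 1): Sybil: 1 -> 0, Mallory: 6 -> 7. State: Mallory=7, Sybil=0
Event 7 (Mallory -> Sybil, 1): Mallory: 7 -> 6, Sybil: 0 -> 1. State: Mallory=6, Sybil=1
Event 8 (Mallory -> Sybil, 1): Mallory: 6 -> 5, Sybil: 1 -> 2. State: Mallory=5, Sybil=2

Sybil's final count: 2

Answer: 2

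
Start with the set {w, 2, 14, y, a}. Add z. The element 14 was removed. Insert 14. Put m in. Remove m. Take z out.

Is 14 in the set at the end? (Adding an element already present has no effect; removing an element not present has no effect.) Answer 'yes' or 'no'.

Tracking the set through each operation:
Start: {14, 2, a, w, y}
Event 1 (add z): added. Set: {14, 2, a, w, y, z}
Event 2 (remove 14): removed. Set: {2, a, w, y, z}
Event 3 (add 14): added. Set: {14, 2, a, w, y, z}
Event 4 (add m): added. Set: {14, 2, a, m, w, y, z}
Event 5 (remove m): removed. Set: {14, 2, a, w, y, z}
Event 6 (remove z): removed. Set: {14, 2, a, w, y}

Final set: {14, 2, a, w, y} (size 5)
14 is in the final set.

Answer: yes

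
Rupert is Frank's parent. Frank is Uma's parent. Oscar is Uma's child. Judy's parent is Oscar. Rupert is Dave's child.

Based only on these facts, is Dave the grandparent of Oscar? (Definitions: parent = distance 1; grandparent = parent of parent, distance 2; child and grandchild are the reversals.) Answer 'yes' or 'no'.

Answer: no

Derivation:
Reconstructing the parent chain from the given facts:
  Dave -> Rupert -> Frank -> Uma -> Oscar -> Judy
(each arrow means 'parent of the next')
Positions in the chain (0 = top):
  position of Dave: 0
  position of Rupert: 1
  position of Frank: 2
  position of Uma: 3
  position of Oscar: 4
  position of Judy: 5

Dave is at position 0, Oscar is at position 4; signed distance (j - i) = 4.
'grandparent' requires j - i = 2. Actual distance is 4, so the relation does NOT hold.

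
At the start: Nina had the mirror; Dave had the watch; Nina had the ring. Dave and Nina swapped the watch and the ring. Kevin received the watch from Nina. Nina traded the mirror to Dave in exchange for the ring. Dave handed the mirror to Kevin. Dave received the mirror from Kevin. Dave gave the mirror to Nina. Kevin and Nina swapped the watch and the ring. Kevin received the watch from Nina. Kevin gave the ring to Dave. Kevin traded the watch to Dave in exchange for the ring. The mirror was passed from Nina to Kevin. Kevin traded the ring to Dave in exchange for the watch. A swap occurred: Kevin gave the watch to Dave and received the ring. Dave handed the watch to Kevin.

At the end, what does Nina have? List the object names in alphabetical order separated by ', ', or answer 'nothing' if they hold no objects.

Tracking all object holders:
Start: mirror:Nina, watch:Dave, ring:Nina
Event 1 (swap watch<->ring: now watch:Nina, ring:Dave). State: mirror:Nina, watch:Nina, ring:Dave
Event 2 (give watch: Nina -> Kevin). State: mirror:Nina, watch:Kevin, ring:Dave
Event 3 (swap mirror<->ring: now mirror:Dave, ring:Nina). State: mirror:Dave, watch:Kevin, ring:Nina
Event 4 (give mirror: Dave -> Kevin). State: mirror:Kevin, watch:Kevin, ring:Nina
Event 5 (give mirror: Kevin -> Dave). State: mirror:Dave, watch:Kevin, ring:Nina
Event 6 (give mirror: Dave -> Nina). State: mirror:Nina, watch:Kevin, ring:Nina
Event 7 (swap watch<->ring: now watch:Nina, ring:Kevin). State: mirror:Nina, watch:Nina, ring:Kevin
Event 8 (give watch: Nina -> Kevin). State: mirror:Nina, watch:Kevin, ring:Kevin
Event 9 (give ring: Kevin -> Dave). State: mirror:Nina, watch:Kevin, ring:Dave
Event 10 (swap watch<->ring: now watch:Dave, ring:Kevin). State: mirror:Nina, watch:Dave, ring:Kevin
Event 11 (give mirror: Nina -> Kevin). State: mirror:Kevin, watch:Dave, ring:Kevin
Event 12 (swap ring<->watch: now ring:Dave, watch:Kevin). State: mirror:Kevin, watch:Kevin, ring:Dave
Event 13 (swap watch<->ring: now watch:Dave, ring:Kevin). State: mirror:Kevin, watch:Dave, ring:Kevin
Event 14 (give watch: Dave -> Kevin). State: mirror:Kevin, watch:Kevin, ring:Kevin

Final state: mirror:Kevin, watch:Kevin, ring:Kevin
Nina holds: (nothing).

Answer: nothing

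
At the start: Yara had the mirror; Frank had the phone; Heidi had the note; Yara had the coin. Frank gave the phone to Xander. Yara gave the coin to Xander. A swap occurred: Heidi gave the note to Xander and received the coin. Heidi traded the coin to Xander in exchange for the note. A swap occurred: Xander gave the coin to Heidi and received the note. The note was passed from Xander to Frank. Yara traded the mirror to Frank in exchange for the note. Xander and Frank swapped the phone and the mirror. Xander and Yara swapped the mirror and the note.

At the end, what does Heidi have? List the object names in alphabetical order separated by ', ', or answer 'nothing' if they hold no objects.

Answer: coin

Derivation:
Tracking all object holders:
Start: mirror:Yara, phone:Frank, note:Heidi, coin:Yara
Event 1 (give phone: Frank -> Xander). State: mirror:Yara, phone:Xander, note:Heidi, coin:Yara
Event 2 (give coin: Yara -> Xander). State: mirror:Yara, phone:Xander, note:Heidi, coin:Xander
Event 3 (swap note<->coin: now note:Xander, coin:Heidi). State: mirror:Yara, phone:Xander, note:Xander, coin:Heidi
Event 4 (swap coin<->note: now coin:Xander, note:Heidi). State: mirror:Yara, phone:Xander, note:Heidi, coin:Xander
Event 5 (swap coin<->note: now coin:Heidi, note:Xander). State: mirror:Yara, phone:Xander, note:Xander, coin:Heidi
Event 6 (give note: Xander -> Frank). State: mirror:Yara, phone:Xander, note:Frank, coin:Heidi
Event 7 (swap mirror<->note: now mirror:Frank, note:Yara). State: mirror:Frank, phone:Xander, note:Yara, coin:Heidi
Event 8 (swap phone<->mirror: now phone:Frank, mirror:Xander). State: mirror:Xander, phone:Frank, note:Yara, coin:Heidi
Event 9 (swap mirror<->note: now mirror:Yara, note:Xander). State: mirror:Yara, phone:Frank, note:Xander, coin:Heidi

Final state: mirror:Yara, phone:Frank, note:Xander, coin:Heidi
Heidi holds: coin.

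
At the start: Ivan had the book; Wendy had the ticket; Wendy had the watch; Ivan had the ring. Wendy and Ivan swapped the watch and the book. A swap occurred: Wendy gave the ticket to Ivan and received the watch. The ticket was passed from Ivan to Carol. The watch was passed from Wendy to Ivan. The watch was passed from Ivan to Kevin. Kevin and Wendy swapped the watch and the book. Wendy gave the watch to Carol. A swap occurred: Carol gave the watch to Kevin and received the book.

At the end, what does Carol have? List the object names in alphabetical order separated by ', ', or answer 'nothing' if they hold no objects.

Answer: book, ticket

Derivation:
Tracking all object holders:
Start: book:Ivan, ticket:Wendy, watch:Wendy, ring:Ivan
Event 1 (swap watch<->book: now watch:Ivan, book:Wendy). State: book:Wendy, ticket:Wendy, watch:Ivan, ring:Ivan
Event 2 (swap ticket<->watch: now ticket:Ivan, watch:Wendy). State: book:Wendy, ticket:Ivan, watch:Wendy, ring:Ivan
Event 3 (give ticket: Ivan -> Carol). State: book:Wendy, ticket:Carol, watch:Wendy, ring:Ivan
Event 4 (give watch: Wendy -> Ivan). State: book:Wendy, ticket:Carol, watch:Ivan, ring:Ivan
Event 5 (give watch: Ivan -> Kevin). State: book:Wendy, ticket:Carol, watch:Kevin, ring:Ivan
Event 6 (swap watch<->book: now watch:Wendy, book:Kevin). State: book:Kevin, ticket:Carol, watch:Wendy, ring:Ivan
Event 7 (give watch: Wendy -> Carol). State: book:Kevin, ticket:Carol, watch:Carol, ring:Ivan
Event 8 (swap watch<->book: now watch:Kevin, book:Carol). State: book:Carol, ticket:Carol, watch:Kevin, ring:Ivan

Final state: book:Carol, ticket:Carol, watch:Kevin, ring:Ivan
Carol holds: book, ticket.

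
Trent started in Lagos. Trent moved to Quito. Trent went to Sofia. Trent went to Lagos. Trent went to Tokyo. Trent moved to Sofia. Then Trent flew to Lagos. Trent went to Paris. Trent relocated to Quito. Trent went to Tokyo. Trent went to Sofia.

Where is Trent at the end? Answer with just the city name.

Tracking Trent's location:
Start: Trent is in Lagos.
After move 1: Lagos -> Quito. Trent is in Quito.
After move 2: Quito -> Sofia. Trent is in Sofia.
After move 3: Sofia -> Lagos. Trent is in Lagos.
After move 4: Lagos -> Tokyo. Trent is in Tokyo.
After move 5: Tokyo -> Sofia. Trent is in Sofia.
After move 6: Sofia -> Lagos. Trent is in Lagos.
After move 7: Lagos -> Paris. Trent is in Paris.
After move 8: Paris -> Quito. Trent is in Quito.
After move 9: Quito -> Tokyo. Trent is in Tokyo.
After move 10: Tokyo -> Sofia. Trent is in Sofia.

Answer: Sofia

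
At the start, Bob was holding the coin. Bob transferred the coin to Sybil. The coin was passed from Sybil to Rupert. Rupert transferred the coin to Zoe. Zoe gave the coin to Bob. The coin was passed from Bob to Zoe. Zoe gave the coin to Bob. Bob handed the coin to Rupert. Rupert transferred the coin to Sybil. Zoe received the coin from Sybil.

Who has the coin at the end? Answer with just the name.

Answer: Zoe

Derivation:
Tracking the coin through each event:
Start: Bob has the coin.
After event 1: Sybil has the coin.
After event 2: Rupert has the coin.
After event 3: Zoe has the coin.
After event 4: Bob has the coin.
After event 5: Zoe has the coin.
After event 6: Bob has the coin.
After event 7: Rupert has the coin.
After event 8: Sybil has the coin.
After event 9: Zoe has the coin.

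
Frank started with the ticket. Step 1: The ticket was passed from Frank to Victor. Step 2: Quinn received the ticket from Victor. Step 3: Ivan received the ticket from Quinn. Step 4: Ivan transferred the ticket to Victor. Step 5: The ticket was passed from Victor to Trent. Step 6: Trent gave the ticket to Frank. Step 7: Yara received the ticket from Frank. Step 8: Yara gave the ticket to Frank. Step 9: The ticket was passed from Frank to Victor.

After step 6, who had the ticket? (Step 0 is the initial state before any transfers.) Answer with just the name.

Tracking the ticket holder through step 6:
After step 0 (start): Frank
After step 1: Victor
After step 2: Quinn
After step 3: Ivan
After step 4: Victor
After step 5: Trent
After step 6: Frank

At step 6, the holder is Frank.

Answer: Frank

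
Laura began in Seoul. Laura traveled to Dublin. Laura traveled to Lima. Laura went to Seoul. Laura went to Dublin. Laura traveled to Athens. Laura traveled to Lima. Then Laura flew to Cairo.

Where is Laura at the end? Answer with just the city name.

Answer: Cairo

Derivation:
Tracking Laura's location:
Start: Laura is in Seoul.
After move 1: Seoul -> Dublin. Laura is in Dublin.
After move 2: Dublin -> Lima. Laura is in Lima.
After move 3: Lima -> Seoul. Laura is in Seoul.
After move 4: Seoul -> Dublin. Laura is in Dublin.
After move 5: Dublin -> Athens. Laura is in Athens.
After move 6: Athens -> Lima. Laura is in Lima.
After move 7: Lima -> Cairo. Laura is in Cairo.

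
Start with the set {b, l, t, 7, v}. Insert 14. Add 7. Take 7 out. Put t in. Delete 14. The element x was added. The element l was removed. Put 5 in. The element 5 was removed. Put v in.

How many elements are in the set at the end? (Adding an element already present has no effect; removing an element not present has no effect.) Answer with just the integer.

Answer: 4

Derivation:
Tracking the set through each operation:
Start: {7, b, l, t, v}
Event 1 (add 14): added. Set: {14, 7, b, l, t, v}
Event 2 (add 7): already present, no change. Set: {14, 7, b, l, t, v}
Event 3 (remove 7): removed. Set: {14, b, l, t, v}
Event 4 (add t): already present, no change. Set: {14, b, l, t, v}
Event 5 (remove 14): removed. Set: {b, l, t, v}
Event 6 (add x): added. Set: {b, l, t, v, x}
Event 7 (remove l): removed. Set: {b, t, v, x}
Event 8 (add 5): added. Set: {5, b, t, v, x}
Event 9 (remove 5): removed. Set: {b, t, v, x}
Event 10 (add v): already present, no change. Set: {b, t, v, x}

Final set: {b, t, v, x} (size 4)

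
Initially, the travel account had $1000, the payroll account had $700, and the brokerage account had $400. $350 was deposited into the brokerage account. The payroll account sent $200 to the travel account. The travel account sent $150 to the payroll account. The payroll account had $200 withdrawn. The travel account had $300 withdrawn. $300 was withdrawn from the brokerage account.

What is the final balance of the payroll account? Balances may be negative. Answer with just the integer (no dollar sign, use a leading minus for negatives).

Answer: 450

Derivation:
Tracking account balances step by step:
Start: travel=1000, payroll=700, brokerage=400
Event 1 (deposit 350 to brokerage): brokerage: 400 + 350 = 750. Balances: travel=1000, payroll=700, brokerage=750
Event 2 (transfer 200 payroll -> travel): payroll: 700 - 200 = 500, travel: 1000 + 200 = 1200. Balances: travel=1200, payroll=500, brokerage=750
Event 3 (transfer 150 travel -> payroll): travel: 1200 - 150 = 1050, payroll: 500 + 150 = 650. Balances: travel=1050, payroll=650, brokerage=750
Event 4 (withdraw 200 from payroll): payroll: 650 - 200 = 450. Balances: travel=1050, payroll=450, brokerage=750
Event 5 (withdraw 300 from travel): travel: 1050 - 300 = 750. Balances: travel=750, payroll=450, brokerage=750
Event 6 (withdraw 300 from brokerage): brokerage: 750 - 300 = 450. Balances: travel=750, payroll=450, brokerage=450

Final balance of payroll: 450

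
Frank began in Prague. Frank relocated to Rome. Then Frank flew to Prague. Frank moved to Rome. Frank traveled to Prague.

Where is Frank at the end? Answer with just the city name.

Tracking Frank's location:
Start: Frank is in Prague.
After move 1: Prague -> Rome. Frank is in Rome.
After move 2: Rome -> Prague. Frank is in Prague.
After move 3: Prague -> Rome. Frank is in Rome.
After move 4: Rome -> Prague. Frank is in Prague.

Answer: Prague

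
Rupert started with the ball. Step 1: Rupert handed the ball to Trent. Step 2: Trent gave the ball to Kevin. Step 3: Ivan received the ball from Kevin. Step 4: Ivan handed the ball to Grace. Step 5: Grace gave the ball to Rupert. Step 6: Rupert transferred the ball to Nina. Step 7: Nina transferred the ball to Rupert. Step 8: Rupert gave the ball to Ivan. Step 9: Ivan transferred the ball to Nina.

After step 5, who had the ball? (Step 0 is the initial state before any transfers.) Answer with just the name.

Answer: Rupert

Derivation:
Tracking the ball holder through step 5:
After step 0 (start): Rupert
After step 1: Trent
After step 2: Kevin
After step 3: Ivan
After step 4: Grace
After step 5: Rupert

At step 5, the holder is Rupert.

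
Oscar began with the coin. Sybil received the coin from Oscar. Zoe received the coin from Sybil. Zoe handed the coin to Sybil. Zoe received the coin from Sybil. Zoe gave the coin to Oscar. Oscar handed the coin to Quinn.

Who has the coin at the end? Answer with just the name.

Answer: Quinn

Derivation:
Tracking the coin through each event:
Start: Oscar has the coin.
After event 1: Sybil has the coin.
After event 2: Zoe has the coin.
After event 3: Sybil has the coin.
After event 4: Zoe has the coin.
After event 5: Oscar has the coin.
After event 6: Quinn has the coin.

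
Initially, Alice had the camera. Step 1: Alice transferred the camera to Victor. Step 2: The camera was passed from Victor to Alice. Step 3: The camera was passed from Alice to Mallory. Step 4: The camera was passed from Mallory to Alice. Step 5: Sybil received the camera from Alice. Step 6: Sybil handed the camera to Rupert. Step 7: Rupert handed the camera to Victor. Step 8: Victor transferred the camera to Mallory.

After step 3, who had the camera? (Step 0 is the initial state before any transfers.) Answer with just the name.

Answer: Mallory

Derivation:
Tracking the camera holder through step 3:
After step 0 (start): Alice
After step 1: Victor
After step 2: Alice
After step 3: Mallory

At step 3, the holder is Mallory.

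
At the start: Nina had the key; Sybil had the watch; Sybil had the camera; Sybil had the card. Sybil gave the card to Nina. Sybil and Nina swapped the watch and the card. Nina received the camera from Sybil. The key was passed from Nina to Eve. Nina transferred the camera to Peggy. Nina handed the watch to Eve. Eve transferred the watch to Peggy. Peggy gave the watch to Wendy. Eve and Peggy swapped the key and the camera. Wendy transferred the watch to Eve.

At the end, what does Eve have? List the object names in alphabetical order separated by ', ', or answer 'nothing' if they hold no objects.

Answer: camera, watch

Derivation:
Tracking all object holders:
Start: key:Nina, watch:Sybil, camera:Sybil, card:Sybil
Event 1 (give card: Sybil -> Nina). State: key:Nina, watch:Sybil, camera:Sybil, card:Nina
Event 2 (swap watch<->card: now watch:Nina, card:Sybil). State: key:Nina, watch:Nina, camera:Sybil, card:Sybil
Event 3 (give camera: Sybil -> Nina). State: key:Nina, watch:Nina, camera:Nina, card:Sybil
Event 4 (give key: Nina -> Eve). State: key:Eve, watch:Nina, camera:Nina, card:Sybil
Event 5 (give camera: Nina -> Peggy). State: key:Eve, watch:Nina, camera:Peggy, card:Sybil
Event 6 (give watch: Nina -> Eve). State: key:Eve, watch:Eve, camera:Peggy, card:Sybil
Event 7 (give watch: Eve -> Peggy). State: key:Eve, watch:Peggy, camera:Peggy, card:Sybil
Event 8 (give watch: Peggy -> Wendy). State: key:Eve, watch:Wendy, camera:Peggy, card:Sybil
Event 9 (swap key<->camera: now key:Peggy, camera:Eve). State: key:Peggy, watch:Wendy, camera:Eve, card:Sybil
Event 10 (give watch: Wendy -> Eve). State: key:Peggy, watch:Eve, camera:Eve, card:Sybil

Final state: key:Peggy, watch:Eve, camera:Eve, card:Sybil
Eve holds: camera, watch.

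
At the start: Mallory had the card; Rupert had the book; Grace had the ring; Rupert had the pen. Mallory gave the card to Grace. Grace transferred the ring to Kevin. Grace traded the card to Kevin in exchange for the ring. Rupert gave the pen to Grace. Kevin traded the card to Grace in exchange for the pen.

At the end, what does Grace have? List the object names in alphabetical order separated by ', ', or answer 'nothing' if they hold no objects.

Tracking all object holders:
Start: card:Mallory, book:Rupert, ring:Grace, pen:Rupert
Event 1 (give card: Mallory -> Grace). State: card:Grace, book:Rupert, ring:Grace, pen:Rupert
Event 2 (give ring: Grace -> Kevin). State: card:Grace, book:Rupert, ring:Kevin, pen:Rupert
Event 3 (swap card<->ring: now card:Kevin, ring:Grace). State: card:Kevin, book:Rupert, ring:Grace, pen:Rupert
Event 4 (give pen: Rupert -> Grace). State: card:Kevin, book:Rupert, ring:Grace, pen:Grace
Event 5 (swap card<->pen: now card:Grace, pen:Kevin). State: card:Grace, book:Rupert, ring:Grace, pen:Kevin

Final state: card:Grace, book:Rupert, ring:Grace, pen:Kevin
Grace holds: card, ring.

Answer: card, ring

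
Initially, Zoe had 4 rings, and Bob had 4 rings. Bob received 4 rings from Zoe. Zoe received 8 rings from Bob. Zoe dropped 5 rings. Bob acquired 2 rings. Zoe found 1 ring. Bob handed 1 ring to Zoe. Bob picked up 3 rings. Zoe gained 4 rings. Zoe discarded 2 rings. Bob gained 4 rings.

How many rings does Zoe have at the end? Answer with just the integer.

Answer: 7

Derivation:
Tracking counts step by step:
Start: Zoe=4, Bob=4
Event 1 (Zoe -> Bob, 4): Zoe: 4 -> 0, Bob: 4 -> 8. State: Zoe=0, Bob=8
Event 2 (Bob -> Zoe, 8): Bob: 8 -> 0, Zoe: 0 -> 8. State: Zoe=8, Bob=0
Event 3 (Zoe -5): Zoe: 8 -> 3. State: Zoe=3, Bob=0
Event 4 (Bob +2): Bob: 0 -> 2. State: Zoe=3, Bob=2
Event 5 (Zoe +1): Zoe: 3 -> 4. State: Zoe=4, Bob=2
Event 6 (Bob -> Zoe, 1): Bob: 2 -> 1, Zoe: 4 -> 5. State: Zoe=5, Bob=1
Event 7 (Bob +3): Bob: 1 -> 4. State: Zoe=5, Bob=4
Event 8 (Zoe +4): Zoe: 5 -> 9. State: Zoe=9, Bob=4
Event 9 (Zoe -2): Zoe: 9 -> 7. State: Zoe=7, Bob=4
Event 10 (Bob +4): Bob: 4 -> 8. State: Zoe=7, Bob=8

Zoe's final count: 7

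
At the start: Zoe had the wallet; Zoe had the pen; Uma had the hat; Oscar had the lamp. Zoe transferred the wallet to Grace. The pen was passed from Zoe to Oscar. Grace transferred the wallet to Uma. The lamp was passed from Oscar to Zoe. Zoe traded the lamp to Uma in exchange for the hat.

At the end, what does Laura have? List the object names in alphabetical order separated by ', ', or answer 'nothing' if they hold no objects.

Tracking all object holders:
Start: wallet:Zoe, pen:Zoe, hat:Uma, lamp:Oscar
Event 1 (give wallet: Zoe -> Grace). State: wallet:Grace, pen:Zoe, hat:Uma, lamp:Oscar
Event 2 (give pen: Zoe -> Oscar). State: wallet:Grace, pen:Oscar, hat:Uma, lamp:Oscar
Event 3 (give wallet: Grace -> Uma). State: wallet:Uma, pen:Oscar, hat:Uma, lamp:Oscar
Event 4 (give lamp: Oscar -> Zoe). State: wallet:Uma, pen:Oscar, hat:Uma, lamp:Zoe
Event 5 (swap lamp<->hat: now lamp:Uma, hat:Zoe). State: wallet:Uma, pen:Oscar, hat:Zoe, lamp:Uma

Final state: wallet:Uma, pen:Oscar, hat:Zoe, lamp:Uma
Laura holds: (nothing).

Answer: nothing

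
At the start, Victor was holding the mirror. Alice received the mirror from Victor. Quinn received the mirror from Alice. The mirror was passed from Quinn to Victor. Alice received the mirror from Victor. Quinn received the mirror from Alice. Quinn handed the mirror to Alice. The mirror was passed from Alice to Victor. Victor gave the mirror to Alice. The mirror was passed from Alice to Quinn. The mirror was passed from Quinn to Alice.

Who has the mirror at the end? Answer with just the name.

Answer: Alice

Derivation:
Tracking the mirror through each event:
Start: Victor has the mirror.
After event 1: Alice has the mirror.
After event 2: Quinn has the mirror.
After event 3: Victor has the mirror.
After event 4: Alice has the mirror.
After event 5: Quinn has the mirror.
After event 6: Alice has the mirror.
After event 7: Victor has the mirror.
After event 8: Alice has the mirror.
After event 9: Quinn has the mirror.
After event 10: Alice has the mirror.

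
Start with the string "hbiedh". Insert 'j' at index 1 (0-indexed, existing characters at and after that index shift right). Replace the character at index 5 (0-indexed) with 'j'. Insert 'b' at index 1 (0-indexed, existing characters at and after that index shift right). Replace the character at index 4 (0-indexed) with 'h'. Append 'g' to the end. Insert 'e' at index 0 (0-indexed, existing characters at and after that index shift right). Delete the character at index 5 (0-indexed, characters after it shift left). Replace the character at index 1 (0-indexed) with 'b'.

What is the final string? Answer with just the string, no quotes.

Answer: ebbjbejhg

Derivation:
Applying each edit step by step:
Start: "hbiedh"
Op 1 (insert 'j' at idx 1): "hbiedh" -> "hjbiedh"
Op 2 (replace idx 5: 'd' -> 'j'): "hjbiedh" -> "hjbiejh"
Op 3 (insert 'b' at idx 1): "hjbiejh" -> "hbjbiejh"
Op 4 (replace idx 4: 'i' -> 'h'): "hbjbiejh" -> "hbjbhejh"
Op 5 (append 'g'): "hbjbhejh" -> "hbjbhejhg"
Op 6 (insert 'e' at idx 0): "hbjbhejhg" -> "ehbjbhejhg"
Op 7 (delete idx 5 = 'h'): "ehbjbhejhg" -> "ehbjbejhg"
Op 8 (replace idx 1: 'h' -> 'b'): "ehbjbejhg" -> "ebbjbejhg"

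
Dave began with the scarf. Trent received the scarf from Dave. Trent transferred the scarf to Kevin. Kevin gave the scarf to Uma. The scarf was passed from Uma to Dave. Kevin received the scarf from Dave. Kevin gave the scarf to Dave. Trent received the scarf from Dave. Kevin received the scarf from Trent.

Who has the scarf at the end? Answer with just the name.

Tracking the scarf through each event:
Start: Dave has the scarf.
After event 1: Trent has the scarf.
After event 2: Kevin has the scarf.
After event 3: Uma has the scarf.
After event 4: Dave has the scarf.
After event 5: Kevin has the scarf.
After event 6: Dave has the scarf.
After event 7: Trent has the scarf.
After event 8: Kevin has the scarf.

Answer: Kevin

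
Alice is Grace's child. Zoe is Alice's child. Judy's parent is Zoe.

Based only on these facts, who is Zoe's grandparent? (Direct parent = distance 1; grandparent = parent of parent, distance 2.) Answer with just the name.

Answer: Grace

Derivation:
Reconstructing the parent chain from the given facts:
  Grace -> Alice -> Zoe -> Judy
(each arrow means 'parent of the next')
Positions in the chain (0 = top):
  position of Grace: 0
  position of Alice: 1
  position of Zoe: 2
  position of Judy: 3

Zoe is at position 2; the grandparent is 2 steps up the chain, i.e. position 0: Grace.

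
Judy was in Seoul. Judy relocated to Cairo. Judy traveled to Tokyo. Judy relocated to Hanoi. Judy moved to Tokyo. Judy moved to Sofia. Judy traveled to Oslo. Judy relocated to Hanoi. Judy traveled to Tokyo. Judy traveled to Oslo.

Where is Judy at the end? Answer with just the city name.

Tracking Judy's location:
Start: Judy is in Seoul.
After move 1: Seoul -> Cairo. Judy is in Cairo.
After move 2: Cairo -> Tokyo. Judy is in Tokyo.
After move 3: Tokyo -> Hanoi. Judy is in Hanoi.
After move 4: Hanoi -> Tokyo. Judy is in Tokyo.
After move 5: Tokyo -> Sofia. Judy is in Sofia.
After move 6: Sofia -> Oslo. Judy is in Oslo.
After move 7: Oslo -> Hanoi. Judy is in Hanoi.
After move 8: Hanoi -> Tokyo. Judy is in Tokyo.
After move 9: Tokyo -> Oslo. Judy is in Oslo.

Answer: Oslo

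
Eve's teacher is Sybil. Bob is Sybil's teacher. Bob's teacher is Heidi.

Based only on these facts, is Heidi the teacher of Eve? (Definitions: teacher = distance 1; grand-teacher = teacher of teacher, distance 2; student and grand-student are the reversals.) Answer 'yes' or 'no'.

Reconstructing the teacher chain from the given facts:
  Heidi -> Bob -> Sybil -> Eve
(each arrow means 'teacher of the next')
Positions in the chain (0 = top):
  position of Heidi: 0
  position of Bob: 1
  position of Sybil: 2
  position of Eve: 3

Heidi is at position 0, Eve is at position 3; signed distance (j - i) = 3.
'teacher' requires j - i = 1. Actual distance is 3, so the relation does NOT hold.

Answer: no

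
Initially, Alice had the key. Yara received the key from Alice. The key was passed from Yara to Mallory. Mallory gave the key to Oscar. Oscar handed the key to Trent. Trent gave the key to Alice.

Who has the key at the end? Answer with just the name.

Answer: Alice

Derivation:
Tracking the key through each event:
Start: Alice has the key.
After event 1: Yara has the key.
After event 2: Mallory has the key.
After event 3: Oscar has the key.
After event 4: Trent has the key.
After event 5: Alice has the key.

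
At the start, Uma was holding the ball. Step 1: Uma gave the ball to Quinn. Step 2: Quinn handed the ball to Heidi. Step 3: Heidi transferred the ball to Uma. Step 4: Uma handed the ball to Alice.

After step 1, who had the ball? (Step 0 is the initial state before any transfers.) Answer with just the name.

Answer: Quinn

Derivation:
Tracking the ball holder through step 1:
After step 0 (start): Uma
After step 1: Quinn

At step 1, the holder is Quinn.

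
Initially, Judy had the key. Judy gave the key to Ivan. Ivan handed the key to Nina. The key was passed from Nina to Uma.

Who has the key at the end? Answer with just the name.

Answer: Uma

Derivation:
Tracking the key through each event:
Start: Judy has the key.
After event 1: Ivan has the key.
After event 2: Nina has the key.
After event 3: Uma has the key.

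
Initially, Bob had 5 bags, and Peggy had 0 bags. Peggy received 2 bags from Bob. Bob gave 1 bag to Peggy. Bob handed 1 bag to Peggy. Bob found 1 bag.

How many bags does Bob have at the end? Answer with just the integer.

Answer: 2

Derivation:
Tracking counts step by step:
Start: Bob=5, Peggy=0
Event 1 (Bob -> Peggy, 2): Bob: 5 -> 3, Peggy: 0 -> 2. State: Bob=3, Peggy=2
Event 2 (Bob -> Peggy, 1): Bob: 3 -> 2, Peggy: 2 -> 3. State: Bob=2, Peggy=3
Event 3 (Bob -> Peggy, 1): Bob: 2 -> 1, Peggy: 3 -> 4. State: Bob=1, Peggy=4
Event 4 (Bob +1): Bob: 1 -> 2. State: Bob=2, Peggy=4

Bob's final count: 2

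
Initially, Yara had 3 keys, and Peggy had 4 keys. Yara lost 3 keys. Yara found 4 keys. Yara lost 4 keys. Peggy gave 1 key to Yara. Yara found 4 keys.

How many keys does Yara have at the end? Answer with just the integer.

Answer: 5

Derivation:
Tracking counts step by step:
Start: Yara=3, Peggy=4
Event 1 (Yara -3): Yara: 3 -> 0. State: Yara=0, Peggy=4
Event 2 (Yara +4): Yara: 0 -> 4. State: Yara=4, Peggy=4
Event 3 (Yara -4): Yara: 4 -> 0. State: Yara=0, Peggy=4
Event 4 (Peggy -> Yara, 1): Peggy: 4 -> 3, Yara: 0 -> 1. State: Yara=1, Peggy=3
Event 5 (Yara +4): Yara: 1 -> 5. State: Yara=5, Peggy=3

Yara's final count: 5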